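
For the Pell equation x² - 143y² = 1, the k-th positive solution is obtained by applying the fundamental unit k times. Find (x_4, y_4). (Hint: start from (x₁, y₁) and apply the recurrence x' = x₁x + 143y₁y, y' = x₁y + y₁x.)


Step 1: Find the fundamental solution (x₁, y₁) of x² - 143y² = 1.
  Expand √143 as a continued fraction. a₀ = ⌊√143⌋ = 11; iterate m_{k+1} = d_k·a_k − m_k, d_{k+1} = (143 − m_{k+1}²)/d_k, a_{k+1} = ⌊(a₀ + m_{k+1})/d_{k+1}⌋ (starting m₀ = 0, d₀ = 1), with convergents p_k = a_k·p_{k-1} + p_{k-2}, q_k = a_k·q_{k-1} + q_{k-2} (p₋₁ = 1, q₋₁ = 0):
  k = 0: a₀ = 11; p₀/q₀ = 11/1; p₀² − 143·q₀² = 121 − 143 = -22.
  k = 1: m = 11, d = 22, a = ⌊(11 + 11)/22⌋ = 1; p/q = (1·11 + 1)/(1·1 + 0) = 12/1; p² − 143·q² = 144 − 143 = 1.
  The first convergent with p² − 143·q² = 1 gives the fundamental solution (x₁, y₁) = (12, 1).
Step 2: Apply the recurrence (x_{n+1}, y_{n+1}) = (x₁x_n + 143y₁y_n, x₁y_n + y₁x_n) repeatedly.
  From (x_1, y_1) = (12, 1): x_2 = 12·12 + 143·1·1 = 287; y_2 = 12·1 + 1·12 = 24.
  From (x_2, y_2) = (287, 24): x_3 = 12·287 + 143·1·24 = 6876; y_3 = 12·24 + 1·287 = 575.
  From (x_3, y_3) = (6876, 575): x_4 = 12·6876 + 143·1·575 = 164737; y_4 = 12·575 + 1·6876 = 13776.
Step 3: Verify x_4² - 143·y_4² = 27138279169 - 27138279168 = 1 (should be 1). ✓

(x_1, y_1) = (12, 1); (x_4, y_4) = (164737, 13776).


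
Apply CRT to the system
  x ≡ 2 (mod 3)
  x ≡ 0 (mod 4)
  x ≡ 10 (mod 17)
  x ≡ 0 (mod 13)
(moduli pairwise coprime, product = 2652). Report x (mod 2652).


Product of moduli M = 3 · 4 · 17 · 13 = 2652.
Merge one congruence at a time:
  Start: x ≡ 2 (mod 3).
  Combine with x ≡ 0 (mod 4); new modulus lcm = 12.
    Write x = 2 + 3·t and substitute into x ≡ 0 (mod 4): 3·t ≡ 0 − 2 = -2 (mod 4).
    Reduce coefficients mod 4: 3·t ≡ 2 (mod 4).
    The inverse of 3 mod 4 is 3 (since 3·3 = 9 = 2·4 + 1), so t ≡ 3·2 = 6 ≡ 2 (mod 4).
    Then x = 2 + 3·2 = 8, valid modulo lcm(3, 4) = 12: x ≡ 8 (mod 12).
  Combine with x ≡ 10 (mod 17); new modulus lcm = 204.
    Write x = 8 + 12·t and substitute into x ≡ 10 (mod 17): 12·t ≡ 10 − 8 = 2 (mod 17).
    The inverse of 12 mod 17 is 10 (since 12·10 = 120 = 7·17 + 1), so t ≡ 10·2 = 20 ≡ 3 (mod 17).
    Then x = 8 + 12·3 = 44, valid modulo lcm(12, 17) = 204: x ≡ 44 (mod 204).
  Combine with x ≡ 0 (mod 13); new modulus lcm = 2652.
    Write x = 44 + 204·t and substitute into x ≡ 0 (mod 13): 204·t ≡ 0 − 44 = -44 (mod 13).
    Reduce coefficients mod 13: 9·t ≡ 8 (mod 13).
    The inverse of 9 mod 13 is 3 (since 9·3 = 27 = 2·13 + 1), so t ≡ 3·8 = 24 ≡ 11 (mod 13).
    Then x = 44 + 204·11 = 2288, valid modulo lcm(204, 13) = 2652: x ≡ 2288 (mod 2652).
Verify against each original: 2288 mod 3 = 2, 2288 mod 4 = 0, 2288 mod 17 = 10, 2288 mod 13 = 0.

x ≡ 2288 (mod 2652).


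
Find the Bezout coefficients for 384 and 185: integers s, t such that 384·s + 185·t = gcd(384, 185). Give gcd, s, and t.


Euclidean algorithm on (384, 185) — divide until remainder is 0:
  384 = 2 · 185 + 14
  185 = 13 · 14 + 3
  14 = 4 · 3 + 2
  3 = 1 · 2 + 1
  2 = 2 · 1 + 0
gcd(384, 185) = 1.
Track Bezout coefficients alongside the remainders: start with r₀ = 384 = a·1 + b·0 (s = 1, t = 0) and r₁ = 185 = a·0 + b·1 (s = 0, t = 1); each new remainder r_{k+1} = r_{k-1} − q_k·r_k inherits s_{k+1} = s_{k-1} − q_k·s_k, t_{k+1} = t_{k-1} − q_k·t_k, so r_k = a·s_k + b·t_k at every step:
  q = 2: r = 14, s = 1 − 2·0 = 1, t = 0 − 2·1 = -2  (check: 384·1 + 185·(-2) = 14)
  q = 13: r = 3, s = 0 − 13·1 = -13, t = 1 − 13·(-2) = 27  (check: 384·(-13) + 185·27 = 3)
  q = 4: r = 2, s = 1 − 4·(-13) = 53, t = -2 − 4·27 = -110  (check: 384·53 + 185·(-110) = 2)
  q = 1: r = 1, s = -13 − 1·53 = -66, t = 27 − 1·(-110) = 137  (check: 384·(-66) + 185·137 = 1)
The row with r = 1 (the gcd) gives the Bezout coefficients s = -66, t = 137.
Result: 384 · (-66) + 185 · (137) = 1.

gcd(384, 185) = 1; s = -66, t = 137 (check: 384·(-66) + 185·137 = 1).


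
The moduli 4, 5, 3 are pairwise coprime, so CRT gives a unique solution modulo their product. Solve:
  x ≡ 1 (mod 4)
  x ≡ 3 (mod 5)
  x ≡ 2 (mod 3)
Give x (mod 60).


Moduli 4, 5, 3 are pairwise coprime; by CRT there is a unique solution modulo M = 4 · 5 · 3 = 60.
Solve pairwise, accumulating the modulus:
  Start with x ≡ 1 (mod 4).
  Combine with x ≡ 3 (mod 5): since gcd(4, 5) = 1, we get a unique residue mod 20.
    Write x = 1 + 4·t and substitute into x ≡ 3 (mod 5): 4·t ≡ 3 − 1 = 2 (mod 5).
    The inverse of 4 mod 5 is 4 (since 4·4 = 16 = 3·5 + 1), so t ≡ 4·2 = 8 ≡ 3 (mod 5).
    Then x = 1 + 4·3 = 13, valid modulo lcm(4, 5) = 20: x ≡ 13 (mod 20).
  Combine with x ≡ 2 (mod 3): since gcd(20, 3) = 1, we get a unique residue mod 60.
    Write x = 13 + 20·t and substitute into x ≡ 2 (mod 3): 20·t ≡ 2 − 13 = -11 (mod 3).
    Reduce coefficients mod 3: 2·t ≡ 1 (mod 3).
    The inverse of 2 mod 3 is 2 (since 2·2 = 4 = 1·3 + 1), so t ≡ 2·1 = 2 ≡ 2 (mod 3).
    Then x = 13 + 20·2 = 53, valid modulo lcm(20, 3) = 60: x ≡ 53 (mod 60).
Verify: 53 mod 4 = 1 ✓, 53 mod 5 = 3 ✓, 53 mod 3 = 2 ✓.

x ≡ 53 (mod 60).


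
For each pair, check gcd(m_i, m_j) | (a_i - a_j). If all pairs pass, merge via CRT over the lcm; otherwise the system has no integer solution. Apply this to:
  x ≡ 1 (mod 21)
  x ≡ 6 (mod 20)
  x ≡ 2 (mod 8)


Moduli 21, 20, 8 are not pairwise coprime, so CRT works modulo lcm(m_i) when all pairwise compatibility conditions hold.
Pairwise compatibility: gcd(m_i, m_j) must divide a_i - a_j for every pair.
Merge one congruence at a time:
  Start: x ≡ 1 (mod 21).
  Combine with x ≡ 6 (mod 20): gcd(21, 20) = 1; 6 - 1 = 5, which IS divisible by 1, so compatible.
    Write x = 1 + 21·t and substitute into x ≡ 6 (mod 20): 21·t ≡ 6 − 1 = 5 (mod 20).
    Reduce coefficients mod 20: 1·t ≡ 5 (mod 20).
    So t ≡ 5 (mod 20).
    Then x = 1 + 21·5 = 106, valid modulo lcm(21, 20) = 420: x ≡ 106 (mod 420).
  Combine with x ≡ 2 (mod 8): gcd(420, 8) = 4; 2 - 106 = -104, which IS divisible by 4, so compatible.
    Write x = 106 + 420·t and substitute into x ≡ 2 (mod 8): 420·t ≡ 2 − 106 = -104 (mod 8).
    Divide the congruence (and modulus) by g = 4: 105·t ≡ -26 (mod 2).
    Reduce coefficients mod 2: 1·t ≡ 0 (mod 2).
    So t ≡ 0 (mod 2).
    Then x = 106 + 420·0 = 106, valid modulo lcm(420, 8) = 840: x ≡ 106 (mod 840).
Verify: 106 mod 21 = 1, 106 mod 20 = 6, 106 mod 8 = 2.

x ≡ 106 (mod 840).


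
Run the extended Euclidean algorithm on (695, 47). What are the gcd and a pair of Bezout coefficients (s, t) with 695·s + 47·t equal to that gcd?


Euclidean algorithm on (695, 47) — divide until remainder is 0:
  695 = 14 · 47 + 37
  47 = 1 · 37 + 10
  37 = 3 · 10 + 7
  10 = 1 · 7 + 3
  7 = 2 · 3 + 1
  3 = 3 · 1 + 0
gcd(695, 47) = 1.
Track Bezout coefficients alongside the remainders: start with r₀ = 695 = a·1 + b·0 (s = 1, t = 0) and r₁ = 47 = a·0 + b·1 (s = 0, t = 1); each new remainder r_{k+1} = r_{k-1} − q_k·r_k inherits s_{k+1} = s_{k-1} − q_k·s_k, t_{k+1} = t_{k-1} − q_k·t_k, so r_k = a·s_k + b·t_k at every step:
  q = 14: r = 37, s = 1 − 14·0 = 1, t = 0 − 14·1 = -14  (check: 695·1 + 47·(-14) = 37)
  q = 1: r = 10, s = 0 − 1·1 = -1, t = 1 − 1·(-14) = 15  (check: 695·(-1) + 47·15 = 10)
  q = 3: r = 7, s = 1 − 3·(-1) = 4, t = -14 − 3·15 = -59  (check: 695·4 + 47·(-59) = 7)
  q = 1: r = 3, s = -1 − 1·4 = -5, t = 15 − 1·(-59) = 74  (check: 695·(-5) + 47·74 = 3)
  q = 2: r = 1, s = 4 − 2·(-5) = 14, t = -59 − 2·74 = -207  (check: 695·14 + 47·(-207) = 1)
The row with r = 1 (the gcd) gives the Bezout coefficients s = 14, t = -207.
Result: 695 · (14) + 47 · (-207) = 1.

gcd(695, 47) = 1; s = 14, t = -207 (check: 695·14 + 47·(-207) = 1).


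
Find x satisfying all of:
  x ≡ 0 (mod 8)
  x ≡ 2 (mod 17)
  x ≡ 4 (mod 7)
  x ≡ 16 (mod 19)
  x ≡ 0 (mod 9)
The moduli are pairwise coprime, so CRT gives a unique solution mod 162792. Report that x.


Product of moduli M = 8 · 17 · 7 · 19 · 9 = 162792.
Merge one congruence at a time:
  Start: x ≡ 0 (mod 8).
  Combine with x ≡ 2 (mod 17); new modulus lcm = 136.
    Write x = 0 + 8·t and substitute into x ≡ 2 (mod 17): 8·t ≡ 2 − 0 = 2 (mod 17).
    The inverse of 8 mod 17 is 15 (since 8·15 = 120 = 7·17 + 1), so t ≡ 15·2 = 30 ≡ 13 (mod 17).
    Then x = 0 + 8·13 = 104, valid modulo lcm(8, 17) = 136: x ≡ 104 (mod 136).
  Combine with x ≡ 4 (mod 7); new modulus lcm = 952.
    Write x = 104 + 136·t and substitute into x ≡ 4 (mod 7): 136·t ≡ 4 − 104 = -100 (mod 7).
    Reduce coefficients mod 7: 3·t ≡ 5 (mod 7).
    The inverse of 3 mod 7 is 5 (since 3·5 = 15 = 2·7 + 1), so t ≡ 5·5 = 25 ≡ 4 (mod 7).
    Then x = 104 + 136·4 = 648, valid modulo lcm(136, 7) = 952: x ≡ 648 (mod 952).
  Combine with x ≡ 16 (mod 19); new modulus lcm = 18088.
    Write x = 648 + 952·t and substitute into x ≡ 16 (mod 19): 952·t ≡ 16 − 648 = -632 (mod 19).
    Reduce coefficients mod 19: 2·t ≡ 14 (mod 19).
    The inverse of 2 mod 19 is 10 (since 2·10 = 20 = 1·19 + 1), so t ≡ 10·14 = 140 ≡ 7 (mod 19).
    Then x = 648 + 952·7 = 7312, valid modulo lcm(952, 19) = 18088: x ≡ 7312 (mod 18088).
  Combine with x ≡ 0 (mod 9); new modulus lcm = 162792.
    Write x = 7312 + 18088·t and substitute into x ≡ 0 (mod 9): 18088·t ≡ 0 − 7312 = -7312 (mod 9).
    Reduce coefficients mod 9: 7·t ≡ 5 (mod 9).
    The inverse of 7 mod 9 is 4 (since 7·4 = 28 = 3·9 + 1), so t ≡ 4·5 = 20 ≡ 2 (mod 9).
    Then x = 7312 + 18088·2 = 43488, valid modulo lcm(18088, 9) = 162792: x ≡ 43488 (mod 162792).
Verify against each original: 43488 mod 8 = 0, 43488 mod 17 = 2, 43488 mod 7 = 4, 43488 mod 19 = 16, 43488 mod 9 = 0.

x ≡ 43488 (mod 162792).


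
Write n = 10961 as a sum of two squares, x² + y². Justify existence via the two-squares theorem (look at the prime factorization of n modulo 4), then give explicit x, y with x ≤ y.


Step 1: Factor n = 10961 = 97 · 113.
Step 2: Check the mod-4 condition on each prime factor: 97 ≡ 1 (mod 4), exponent 1; 113 ≡ 1 (mod 4), exponent 1.
All primes ≡ 3 (mod 4) appear to even exponent (or don't appear), so by the two-squares theorem n IS expressible as a sum of two squares.
Step 3: Build a representation. Here n = 97 · 113 is a product of primes ≡ 1 (mod 4). Each prime p ≡ 1 (mod 4) is itself a sum of two squares; find a² by testing p − a² for a perfect square:
  97: 97 − 1² = 96, 97 − 2² = 93, 97 − 3² = 88, 97 − 4² = 81 = 9² ⇒ 97 = 4² + 9².
  113: 113 − 1² = 112, 113 − 2² = 109, 113 − 3² = 104, 113 − 4² = 97, 113 − 5² = 88, 113 − 6² = 77, 113 − 7² = 64 = 8² ⇒ 113 = 7² + 8².
  Combine using the Brahmagupta–Fibonacci identity (a² + b²)(c² + d²) = (ac − bd)² + (ad + bc)² = (ac + bd)² + (ad − bc)²:
  97 · 113 = 10961: from (4² + 9²)(7² + 8²), take (4·7 − 9·8, 4·8 + 9·7) = (28 − 72, 32 + 63) = (-44, 95); dropping signs (only squares matter) gives (44, 95); check 44² + 95² = 1936 + 9025 = 10961 ✓.
Step 4: Order so x ≤ y and verify: 44² + 95² = 1936 + 9025 = 10961 = n. ✓

n = 10961 = 44² + 95² (one valid representation with x ≤ y).


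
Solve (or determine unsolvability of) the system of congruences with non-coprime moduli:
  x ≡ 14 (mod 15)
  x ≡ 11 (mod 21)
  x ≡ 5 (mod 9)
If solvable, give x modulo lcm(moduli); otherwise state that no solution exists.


Moduli 15, 21, 9 are not pairwise coprime, so CRT works modulo lcm(m_i) when all pairwise compatibility conditions hold.
Pairwise compatibility: gcd(m_i, m_j) must divide a_i - a_j for every pair.
Merge one congruence at a time:
  Start: x ≡ 14 (mod 15).
  Combine with x ≡ 11 (mod 21): gcd(15, 21) = 3; 11 - 14 = -3, which IS divisible by 3, so compatible.
    Write x = 14 + 15·t and substitute into x ≡ 11 (mod 21): 15·t ≡ 11 − 14 = -3 (mod 21).
    Divide the congruence (and modulus) by g = 3: 5·t ≡ -1 (mod 7).
    Reduce coefficients mod 7: 5·t ≡ 6 (mod 7).
    The inverse of 5 mod 7 is 3 (since 5·3 = 15 = 2·7 + 1), so t ≡ 3·6 = 18 ≡ 4 (mod 7).
    Then x = 14 + 15·4 = 74, valid modulo lcm(15, 21) = 105: x ≡ 74 (mod 105).
  Combine with x ≡ 5 (mod 9): gcd(105, 9) = 3; 5 - 74 = -69, which IS divisible by 3, so compatible.
    Write x = 74 + 105·t and substitute into x ≡ 5 (mod 9): 105·t ≡ 5 − 74 = -69 (mod 9).
    Divide the congruence (and modulus) by g = 3: 35·t ≡ -23 (mod 3).
    Reduce coefficients mod 3: 2·t ≡ 1 (mod 3).
    The inverse of 2 mod 3 is 2 (since 2·2 = 4 = 1·3 + 1), so t ≡ 2·1 = 2 ≡ 2 (mod 3).
    Then x = 74 + 105·2 = 284, valid modulo lcm(105, 9) = 315: x ≡ 284 (mod 315).
Verify: 284 mod 15 = 14, 284 mod 21 = 11, 284 mod 9 = 5.

x ≡ 284 (mod 315).


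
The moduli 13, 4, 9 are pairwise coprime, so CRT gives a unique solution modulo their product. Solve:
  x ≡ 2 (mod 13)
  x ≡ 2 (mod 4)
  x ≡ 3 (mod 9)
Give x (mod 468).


Moduli 13, 4, 9 are pairwise coprime; by CRT there is a unique solution modulo M = 13 · 4 · 9 = 468.
Solve pairwise, accumulating the modulus:
  Start with x ≡ 2 (mod 13).
  Combine with x ≡ 2 (mod 4): since gcd(13, 4) = 1, we get a unique residue mod 52.
    Write x = 2 + 13·t and substitute into x ≡ 2 (mod 4): 13·t ≡ 2 − 2 = 0 (mod 4).
    Reduce coefficients mod 4: 1·t ≡ 0 (mod 4).
    So t ≡ 0 (mod 4).
    Then x = 2 + 13·0 = 2, valid modulo lcm(13, 4) = 52: x ≡ 2 (mod 52).
  Combine with x ≡ 3 (mod 9): since gcd(52, 9) = 1, we get a unique residue mod 468.
    Write x = 2 + 52·t and substitute into x ≡ 3 (mod 9): 52·t ≡ 3 − 2 = 1 (mod 9).
    Reduce coefficients mod 9: 7·t ≡ 1 (mod 9).
    The inverse of 7 mod 9 is 4 (since 7·4 = 28 = 3·9 + 1), so t ≡ 4·1 = 4 ≡ 4 (mod 9).
    Then x = 2 + 52·4 = 210, valid modulo lcm(52, 9) = 468: x ≡ 210 (mod 468).
Verify: 210 mod 13 = 2 ✓, 210 mod 4 = 2 ✓, 210 mod 9 = 3 ✓.

x ≡ 210 (mod 468).


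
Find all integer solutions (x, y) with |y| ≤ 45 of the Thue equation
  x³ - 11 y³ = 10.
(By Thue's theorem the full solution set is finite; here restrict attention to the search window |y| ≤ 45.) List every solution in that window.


The equation is x³ - 11y³ = 10. For fixed y, x³ = 11·y³ + 10, so a solution requires the RHS to be a perfect cube.
Strategy: iterate y from -45 to 45, compute RHS = 11·y³ + 10, and check whether it is a (positive or negative) perfect cube.
Check small values of y:
  y = 0: RHS = 10 is not a perfect cube.
  y = 1: RHS = 21 is not a perfect cube.
  y = -1: RHS = -1 = (-1)³ ⇒ x = -1 works.
  y = 2: RHS = 98 is not a perfect cube.
  y = -2: RHS = -78 is not a perfect cube.
  y = 3: RHS = 307 is not a perfect cube.
  y = -3: RHS = -287 is not a perfect cube.
Continuing the search up to |y| = 45 finds no further solutions beyond those listed.
Collected solutions: (-1, -1).

Solutions (with |y| ≤ 45): (-1, -1).


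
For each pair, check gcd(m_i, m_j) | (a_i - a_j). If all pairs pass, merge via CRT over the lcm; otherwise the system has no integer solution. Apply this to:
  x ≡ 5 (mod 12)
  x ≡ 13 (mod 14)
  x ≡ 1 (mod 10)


Moduli 12, 14, 10 are not pairwise coprime, so CRT works modulo lcm(m_i) when all pairwise compatibility conditions hold.
Pairwise compatibility: gcd(m_i, m_j) must divide a_i - a_j for every pair.
Merge one congruence at a time:
  Start: x ≡ 5 (mod 12).
  Combine with x ≡ 13 (mod 14): gcd(12, 14) = 2; 13 - 5 = 8, which IS divisible by 2, so compatible.
    Write x = 5 + 12·t and substitute into x ≡ 13 (mod 14): 12·t ≡ 13 − 5 = 8 (mod 14).
    Divide the congruence (and modulus) by g = 2: 6·t ≡ 4 (mod 7).
    The inverse of 6 mod 7 is 6 (since 6·6 = 36 = 5·7 + 1), so t ≡ 6·4 = 24 ≡ 3 (mod 7).
    Then x = 5 + 12·3 = 41, valid modulo lcm(12, 14) = 84: x ≡ 41 (mod 84).
  Combine with x ≡ 1 (mod 10): gcd(84, 10) = 2; 1 - 41 = -40, which IS divisible by 2, so compatible.
    Write x = 41 + 84·t and substitute into x ≡ 1 (mod 10): 84·t ≡ 1 − 41 = -40 (mod 10).
    Divide the congruence (and modulus) by g = 2: 42·t ≡ -20 (mod 5).
    Reduce coefficients mod 5: 2·t ≡ 0 (mod 5).
    The inverse of 2 mod 5 is 3 (since 2·3 = 6 = 1·5 + 1), so t ≡ 3·0 = 0 ≡ 0 (mod 5).
    Then x = 41 + 84·0 = 41, valid modulo lcm(84, 10) = 420: x ≡ 41 (mod 420).
Verify: 41 mod 12 = 5, 41 mod 14 = 13, 41 mod 10 = 1.

x ≡ 41 (mod 420).


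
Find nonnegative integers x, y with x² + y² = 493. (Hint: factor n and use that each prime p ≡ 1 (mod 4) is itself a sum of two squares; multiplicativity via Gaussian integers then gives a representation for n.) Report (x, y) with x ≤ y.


Step 1: Factor n = 493 = 17 · 29.
Step 2: Check the mod-4 condition on each prime factor: 17 ≡ 1 (mod 4), exponent 1; 29 ≡ 1 (mod 4), exponent 1.
All primes ≡ 3 (mod 4) appear to even exponent (or don't appear), so by the two-squares theorem n IS expressible as a sum of two squares.
Step 3: Build a representation. Here n = 17 · 29 is a product of primes ≡ 1 (mod 4). Each prime p ≡ 1 (mod 4) is itself a sum of two squares; find a² by testing p − a² for a perfect square:
  17: 17 − 1² = 16 = 4² ⇒ 17 = 1² + 4².
  29: 29 − 1² = 28, 29 − 2² = 25 = 5² ⇒ 29 = 2² + 5².
  Combine using the Brahmagupta–Fibonacci identity (a² + b²)(c² + d²) = (ac − bd)² + (ad + bc)² = (ac + bd)² + (ad − bc)²:
  17 · 29 = 493: from (1² + 4²)(2² + 5²), take (1·2 − 4·5, 1·5 + 4·2) = (2 − 20, 5 + 8) = (-18, 13); dropping signs (only squares matter) gives (18, 13); check 18² + 13² = 324 + 169 = 493 ✓.
Step 4: Order so x ≤ y and verify: 13² + 18² = 169 + 324 = 493 = n. ✓

n = 493 = 13² + 18² (one valid representation with x ≤ y).


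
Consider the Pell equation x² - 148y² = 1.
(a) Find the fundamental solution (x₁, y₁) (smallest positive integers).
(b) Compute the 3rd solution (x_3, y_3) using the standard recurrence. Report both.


Step 1: Find the fundamental solution (x₁, y₁) of x² - 148y² = 1.
  Expand √148 as a continued fraction. a₀ = ⌊√148⌋ = 12; iterate m_{k+1} = d_k·a_k − m_k, d_{k+1} = (148 − m_{k+1}²)/d_k, a_{k+1} = ⌊(a₀ + m_{k+1})/d_{k+1}⌋ (starting m₀ = 0, d₀ = 1), with convergents p_k = a_k·p_{k-1} + p_{k-2}, q_k = a_k·q_{k-1} + q_{k-2} (p₋₁ = 1, q₋₁ = 0):
  k = 0: a₀ = 12; p₀/q₀ = 12/1; p₀² − 148·q₀² = 144 − 148 = -4.
  k = 1: m = 12, d = 4, a = ⌊(12 + 12)/4⌋ = 6; p/q = (6·12 + 1)/(6·1 + 0) = 73/6; p² − 148·q² = 5329 − 5328 = 1.
  The first convergent with p² − 148·q² = 1 gives the fundamental solution (x₁, y₁) = (73, 6).
Step 2: Apply the recurrence (x_{n+1}, y_{n+1}) = (x₁x_n + 148y₁y_n, x₁y_n + y₁x_n) repeatedly.
  From (x_1, y_1) = (73, 6): x_2 = 73·73 + 148·6·6 = 10657; y_2 = 73·6 + 6·73 = 876.
  From (x_2, y_2) = (10657, 876): x_3 = 73·10657 + 148·6·876 = 1555849; y_3 = 73·876 + 6·10657 = 127890.
Step 3: Verify x_3² - 148·y_3² = 2420666110801 - 2420666110800 = 1 (should be 1). ✓

(x_1, y_1) = (73, 6); (x_3, y_3) = (1555849, 127890).


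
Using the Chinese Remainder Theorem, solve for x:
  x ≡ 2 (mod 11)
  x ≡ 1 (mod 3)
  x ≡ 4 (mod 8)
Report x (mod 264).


Moduli 11, 3, 8 are pairwise coprime; by CRT there is a unique solution modulo M = 11 · 3 · 8 = 264.
Solve pairwise, accumulating the modulus:
  Start with x ≡ 2 (mod 11).
  Combine with x ≡ 1 (mod 3): since gcd(11, 3) = 1, we get a unique residue mod 33.
    Write x = 2 + 11·t and substitute into x ≡ 1 (mod 3): 11·t ≡ 1 − 2 = -1 (mod 3).
    Reduce coefficients mod 3: 2·t ≡ 2 (mod 3).
    The inverse of 2 mod 3 is 2 (since 2·2 = 4 = 1·3 + 1), so t ≡ 2·2 = 4 ≡ 1 (mod 3).
    Then x = 2 + 11·1 = 13, valid modulo lcm(11, 3) = 33: x ≡ 13 (mod 33).
  Combine with x ≡ 4 (mod 8): since gcd(33, 8) = 1, we get a unique residue mod 264.
    Write x = 13 + 33·t and substitute into x ≡ 4 (mod 8): 33·t ≡ 4 − 13 = -9 (mod 8).
    Reduce coefficients mod 8: 1·t ≡ 7 (mod 8).
    So t ≡ 7 (mod 8).
    Then x = 13 + 33·7 = 244, valid modulo lcm(33, 8) = 264: x ≡ 244 (mod 264).
Verify: 244 mod 11 = 2 ✓, 244 mod 3 = 1 ✓, 244 mod 8 = 4 ✓.

x ≡ 244 (mod 264).


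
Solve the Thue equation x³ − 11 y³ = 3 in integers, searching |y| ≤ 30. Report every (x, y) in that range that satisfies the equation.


The equation is x³ - 11y³ = 3. For fixed y, x³ = 11·y³ + 3, so a solution requires the RHS to be a perfect cube.
Strategy: iterate y from -30 to 30, compute RHS = 11·y³ + 3, and check whether it is a (positive or negative) perfect cube.
Check small values of y:
  y = 0: RHS = 3 is not a perfect cube.
  y = 1: RHS = 14 is not a perfect cube.
  y = -1: RHS = -8 = (-2)³ ⇒ x = -2 works.
  y = 2: RHS = 91 is not a perfect cube.
  y = -2: RHS = -85 is not a perfect cube.
  y = 3: RHS = 300 is not a perfect cube.
  y = -3: RHS = -294 is not a perfect cube.
Continuing the search up to |y| = 30 finds no further solutions beyond those listed.
Collected solutions: (-2, -1).

Solutions (with |y| ≤ 30): (-2, -1).


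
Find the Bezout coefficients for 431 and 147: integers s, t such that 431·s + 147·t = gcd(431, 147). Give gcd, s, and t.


Euclidean algorithm on (431, 147) — divide until remainder is 0:
  431 = 2 · 147 + 137
  147 = 1 · 137 + 10
  137 = 13 · 10 + 7
  10 = 1 · 7 + 3
  7 = 2 · 3 + 1
  3 = 3 · 1 + 0
gcd(431, 147) = 1.
Track Bezout coefficients alongside the remainders: start with r₀ = 431 = a·1 + b·0 (s = 1, t = 0) and r₁ = 147 = a·0 + b·1 (s = 0, t = 1); each new remainder r_{k+1} = r_{k-1} − q_k·r_k inherits s_{k+1} = s_{k-1} − q_k·s_k, t_{k+1} = t_{k-1} − q_k·t_k, so r_k = a·s_k + b·t_k at every step:
  q = 2: r = 137, s = 1 − 2·0 = 1, t = 0 − 2·1 = -2  (check: 431·1 + 147·(-2) = 137)
  q = 1: r = 10, s = 0 − 1·1 = -1, t = 1 − 1·(-2) = 3  (check: 431·(-1) + 147·3 = 10)
  q = 13: r = 7, s = 1 − 13·(-1) = 14, t = -2 − 13·3 = -41  (check: 431·14 + 147·(-41) = 7)
  q = 1: r = 3, s = -1 − 1·14 = -15, t = 3 − 1·(-41) = 44  (check: 431·(-15) + 147·44 = 3)
  q = 2: r = 1, s = 14 − 2·(-15) = 44, t = -41 − 2·44 = -129  (check: 431·44 + 147·(-129) = 1)
The row with r = 1 (the gcd) gives the Bezout coefficients s = 44, t = -129.
Result: 431 · (44) + 147 · (-129) = 1.

gcd(431, 147) = 1; s = 44, t = -129 (check: 431·44 + 147·(-129) = 1).


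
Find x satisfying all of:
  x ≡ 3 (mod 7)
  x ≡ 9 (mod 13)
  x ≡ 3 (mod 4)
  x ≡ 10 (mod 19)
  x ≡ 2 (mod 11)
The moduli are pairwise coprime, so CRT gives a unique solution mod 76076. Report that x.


Product of moduli M = 7 · 13 · 4 · 19 · 11 = 76076.
Merge one congruence at a time:
  Start: x ≡ 3 (mod 7).
  Combine with x ≡ 9 (mod 13); new modulus lcm = 91.
    Write x = 3 + 7·t and substitute into x ≡ 9 (mod 13): 7·t ≡ 9 − 3 = 6 (mod 13).
    The inverse of 7 mod 13 is 2 (since 7·2 = 14 = 1·13 + 1), so t ≡ 2·6 = 12 ≡ 12 (mod 13).
    Then x = 3 + 7·12 = 87, valid modulo lcm(7, 13) = 91: x ≡ 87 (mod 91).
  Combine with x ≡ 3 (mod 4); new modulus lcm = 364.
    Write x = 87 + 91·t and substitute into x ≡ 3 (mod 4): 91·t ≡ 3 − 87 = -84 (mod 4).
    Reduce coefficients mod 4: 3·t ≡ 0 (mod 4).
    The inverse of 3 mod 4 is 3 (since 3·3 = 9 = 2·4 + 1), so t ≡ 3·0 = 0 ≡ 0 (mod 4).
    Then x = 87 + 91·0 = 87, valid modulo lcm(91, 4) = 364: x ≡ 87 (mod 364).
  Combine with x ≡ 10 (mod 19); new modulus lcm = 6916.
    Write x = 87 + 364·t and substitute into x ≡ 10 (mod 19): 364·t ≡ 10 − 87 = -77 (mod 19).
    Reduce coefficients mod 19: 3·t ≡ 18 (mod 19).
    The inverse of 3 mod 19 is 13 (since 3·13 = 39 = 2·19 + 1), so t ≡ 13·18 = 234 ≡ 6 (mod 19).
    Then x = 87 + 364·6 = 2271, valid modulo lcm(364, 19) = 6916: x ≡ 2271 (mod 6916).
  Combine with x ≡ 2 (mod 11); new modulus lcm = 76076.
    Write x = 2271 + 6916·t and substitute into x ≡ 2 (mod 11): 6916·t ≡ 2 − 2271 = -2269 (mod 11).
    Reduce coefficients mod 11: 8·t ≡ 8 (mod 11).
    The inverse of 8 mod 11 is 7 (since 8·7 = 56 = 5·11 + 1), so t ≡ 7·8 = 56 ≡ 1 (mod 11).
    Then x = 2271 + 6916·1 = 9187, valid modulo lcm(6916, 11) = 76076: x ≡ 9187 (mod 76076).
Verify against each original: 9187 mod 7 = 3, 9187 mod 13 = 9, 9187 mod 4 = 3, 9187 mod 19 = 10, 9187 mod 11 = 2.

x ≡ 9187 (mod 76076).


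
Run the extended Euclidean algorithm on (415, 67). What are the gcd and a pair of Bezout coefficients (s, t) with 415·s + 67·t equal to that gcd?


Euclidean algorithm on (415, 67) — divide until remainder is 0:
  415 = 6 · 67 + 13
  67 = 5 · 13 + 2
  13 = 6 · 2 + 1
  2 = 2 · 1 + 0
gcd(415, 67) = 1.
Track Bezout coefficients alongside the remainders: start with r₀ = 415 = a·1 + b·0 (s = 1, t = 0) and r₁ = 67 = a·0 + b·1 (s = 0, t = 1); each new remainder r_{k+1} = r_{k-1} − q_k·r_k inherits s_{k+1} = s_{k-1} − q_k·s_k, t_{k+1} = t_{k-1} − q_k·t_k, so r_k = a·s_k + b·t_k at every step:
  q = 6: r = 13, s = 1 − 6·0 = 1, t = 0 − 6·1 = -6  (check: 415·1 + 67·(-6) = 13)
  q = 5: r = 2, s = 0 − 5·1 = -5, t = 1 − 5·(-6) = 31  (check: 415·(-5) + 67·31 = 2)
  q = 6: r = 1, s = 1 − 6·(-5) = 31, t = -6 − 6·31 = -192  (check: 415·31 + 67·(-192) = 1)
The row with r = 1 (the gcd) gives the Bezout coefficients s = 31, t = -192.
Result: 415 · (31) + 67 · (-192) = 1.

gcd(415, 67) = 1; s = 31, t = -192 (check: 415·31 + 67·(-192) = 1).


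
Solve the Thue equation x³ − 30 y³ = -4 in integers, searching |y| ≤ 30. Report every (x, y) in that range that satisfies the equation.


The equation is x³ - 30y³ = -4. For fixed y, x³ = 30·y³ − 4, so a solution requires the RHS to be a perfect cube.
Strategy: iterate y from -30 to 30, compute RHS = 30·y³ − 4, and check whether it is a (positive or negative) perfect cube.
Check small values of y:
  y = 0: RHS = -4 is not a perfect cube.
  y = 1: RHS = 26 is not a perfect cube.
  y = -1: RHS = -34 is not a perfect cube.
  y = 2: RHS = 236 is not a perfect cube.
  y = -2: RHS = -244 is not a perfect cube.
  y = 3: RHS = 806 is not a perfect cube.
  y = -3: RHS = -814 is not a perfect cube.
Continuing the search up to |y| = 30 finds no solutions either.
No (x, y) in the scanned range satisfies the equation.

No integer solutions with |y| ≤ 30.


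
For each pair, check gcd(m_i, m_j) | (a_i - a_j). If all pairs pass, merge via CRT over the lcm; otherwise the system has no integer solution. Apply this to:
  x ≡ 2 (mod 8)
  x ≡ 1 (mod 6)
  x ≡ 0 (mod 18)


Moduli 8, 6, 18 are not pairwise coprime, so CRT works modulo lcm(m_i) when all pairwise compatibility conditions hold.
Pairwise compatibility: gcd(m_i, m_j) must divide a_i - a_j for every pair.
Merge one congruence at a time:
  Start: x ≡ 2 (mod 8).
  Combine with x ≡ 1 (mod 6): gcd(8, 6) = 2, and 1 - 2 = -1 is NOT divisible by 2.
    ⇒ system is inconsistent (no integer solution).

No solution (the system is inconsistent).


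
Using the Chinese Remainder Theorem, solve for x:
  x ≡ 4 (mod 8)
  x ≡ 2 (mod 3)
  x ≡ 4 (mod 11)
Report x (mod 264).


Moduli 8, 3, 11 are pairwise coprime; by CRT there is a unique solution modulo M = 8 · 3 · 11 = 264.
Solve pairwise, accumulating the modulus:
  Start with x ≡ 4 (mod 8).
  Combine with x ≡ 2 (mod 3): since gcd(8, 3) = 1, we get a unique residue mod 24.
    Write x = 4 + 8·t and substitute into x ≡ 2 (mod 3): 8·t ≡ 2 − 4 = -2 (mod 3).
    Reduce coefficients mod 3: 2·t ≡ 1 (mod 3).
    The inverse of 2 mod 3 is 2 (since 2·2 = 4 = 1·3 + 1), so t ≡ 2·1 = 2 ≡ 2 (mod 3).
    Then x = 4 + 8·2 = 20, valid modulo lcm(8, 3) = 24: x ≡ 20 (mod 24).
  Combine with x ≡ 4 (mod 11): since gcd(24, 11) = 1, we get a unique residue mod 264.
    Write x = 20 + 24·t and substitute into x ≡ 4 (mod 11): 24·t ≡ 4 − 20 = -16 (mod 11).
    Reduce coefficients mod 11: 2·t ≡ 6 (mod 11).
    The inverse of 2 mod 11 is 6 (since 2·6 = 12 = 1·11 + 1), so t ≡ 6·6 = 36 ≡ 3 (mod 11).
    Then x = 20 + 24·3 = 92, valid modulo lcm(24, 11) = 264: x ≡ 92 (mod 264).
Verify: 92 mod 8 = 4 ✓, 92 mod 3 = 2 ✓, 92 mod 11 = 4 ✓.

x ≡ 92 (mod 264).


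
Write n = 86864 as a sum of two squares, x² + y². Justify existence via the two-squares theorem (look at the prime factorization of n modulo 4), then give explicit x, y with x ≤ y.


Step 1: Factor n = 86864 = 2^4 · 61 · 89.
Step 2: Check the mod-4 condition on each prime factor: 2 = 2 (special); 61 ≡ 1 (mod 4), exponent 1; 89 ≡ 1 (mod 4), exponent 1.
All primes ≡ 3 (mod 4) appear to even exponent (or don't appear), so by the two-squares theorem n IS expressible as a sum of two squares.
Step 3: Build a representation. Group n = k² · m with k = 4 and m = 61 · 89 = 5429 (a product of primes ≡ 1 (mod 4)); a representation of m scales to one of n via (k·x)² + (k·y)² = k²(x² + y²). Each prime p ≡ 1 (mod 4) is itself a sum of two squares; find a² by testing p − a² for a perfect square:
  61: 61 − 1² = 60, 61 − 2² = 57, 61 − 3² = 52, 61 − 4² = 45, 61 − 5² = 36 = 6² ⇒ 61 = 5² + 6².
  89: 89 − 1² = 88, 89 − 2² = 85, 89 − 3² = 80, 89 − 4² = 73, 89 − 5² = 64 = 8² ⇒ 89 = 5² + 8².
  Combine using the Brahmagupta–Fibonacci identity (a² + b²)(c² + d²) = (ac − bd)² + (ad + bc)² = (ac + bd)² + (ad − bc)²:
  61 · 89 = 5429: from (5² + 6²)(5² + 8²), take (5·5 − 6·8, 5·8 + 6·5) = (25 − 48, 40 + 30) = (-23, 70); dropping signs (only squares matter) gives (23, 70); check 23² + 70² = 529 + 4900 = 5429 ✓.
  Scale by k = 4: (4·23, 4·70) = (92, 280).
Step 4: Order so x ≤ y and verify: 92² + 280² = 8464 + 78400 = 86864 = n. ✓

n = 86864 = 92² + 280² (one valid representation with x ≤ y).


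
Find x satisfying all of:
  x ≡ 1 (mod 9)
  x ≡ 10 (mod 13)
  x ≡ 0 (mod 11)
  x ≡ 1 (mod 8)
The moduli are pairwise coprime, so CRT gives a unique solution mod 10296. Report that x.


Product of moduli M = 9 · 13 · 11 · 8 = 10296.
Merge one congruence at a time:
  Start: x ≡ 1 (mod 9).
  Combine with x ≡ 10 (mod 13); new modulus lcm = 117.
    Write x = 1 + 9·t and substitute into x ≡ 10 (mod 13): 9·t ≡ 10 − 1 = 9 (mod 13).
    The inverse of 9 mod 13 is 3 (since 9·3 = 27 = 2·13 + 1), so t ≡ 3·9 = 27 ≡ 1 (mod 13).
    Then x = 1 + 9·1 = 10, valid modulo lcm(9, 13) = 117: x ≡ 10 (mod 117).
  Combine with x ≡ 0 (mod 11); new modulus lcm = 1287.
    Write x = 10 + 117·t and substitute into x ≡ 0 (mod 11): 117·t ≡ 0 − 10 = -10 (mod 11).
    Reduce coefficients mod 11: 7·t ≡ 1 (mod 11).
    The inverse of 7 mod 11 is 8 (since 7·8 = 56 = 5·11 + 1), so t ≡ 8·1 = 8 ≡ 8 (mod 11).
    Then x = 10 + 117·8 = 946, valid modulo lcm(117, 11) = 1287: x ≡ 946 (mod 1287).
  Combine with x ≡ 1 (mod 8); new modulus lcm = 10296.
    Write x = 946 + 1287·t and substitute into x ≡ 1 (mod 8): 1287·t ≡ 1 − 946 = -945 (mod 8).
    Reduce coefficients mod 8: 7·t ≡ 7 (mod 8).
    The inverse of 7 mod 8 is 7 (since 7·7 = 49 = 6·8 + 1), so t ≡ 7·7 = 49 ≡ 1 (mod 8).
    Then x = 946 + 1287·1 = 2233, valid modulo lcm(1287, 8) = 10296: x ≡ 2233 (mod 10296).
Verify against each original: 2233 mod 9 = 1, 2233 mod 13 = 10, 2233 mod 11 = 0, 2233 mod 8 = 1.

x ≡ 2233 (mod 10296).


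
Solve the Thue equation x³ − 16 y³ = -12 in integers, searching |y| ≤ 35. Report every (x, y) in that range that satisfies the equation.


The equation is x³ - 16y³ = -12. For fixed y, x³ = 16·y³ − 12, so a solution requires the RHS to be a perfect cube.
Strategy: iterate y from -35 to 35, compute RHS = 16·y³ − 12, and check whether it is a (positive or negative) perfect cube.
Check small values of y:
  y = 0: RHS = -12 is not a perfect cube.
  y = 1: RHS = 4 is not a perfect cube.
  y = -1: RHS = -28 is not a perfect cube.
  y = 2: RHS = 116 is not a perfect cube.
  y = -2: RHS = -140 is not a perfect cube.
  y = 3: RHS = 420 is not a perfect cube.
  y = -3: RHS = -444 is not a perfect cube.
Continuing the search up to |y| = 35 finds no solutions either.
No (x, y) in the scanned range satisfies the equation.

No integer solutions with |y| ≤ 35.


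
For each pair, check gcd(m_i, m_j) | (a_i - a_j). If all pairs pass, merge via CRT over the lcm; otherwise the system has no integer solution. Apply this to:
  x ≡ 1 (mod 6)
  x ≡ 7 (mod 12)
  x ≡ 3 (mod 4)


Moduli 6, 12, 4 are not pairwise coprime, so CRT works modulo lcm(m_i) when all pairwise compatibility conditions hold.
Pairwise compatibility: gcd(m_i, m_j) must divide a_i - a_j for every pair.
Merge one congruence at a time:
  Start: x ≡ 1 (mod 6).
  Combine with x ≡ 7 (mod 12): gcd(6, 12) = 6; 7 - 1 = 6, which IS divisible by 6, so compatible.
    Write x = 1 + 6·t and substitute into x ≡ 7 (mod 12): 6·t ≡ 7 − 1 = 6 (mod 12).
    Divide the congruence (and modulus) by g = 6: 1·t ≡ 1 (mod 2).
    So t ≡ 1 (mod 2).
    Then x = 1 + 6·1 = 7, valid modulo lcm(6, 12) = 12: x ≡ 7 (mod 12).
  Combine with x ≡ 3 (mod 4): gcd(12, 4) = 4; 3 - 7 = -4, which IS divisible by 4, so compatible.
    Write x = 7 + 12·t and substitute into x ≡ 3 (mod 4): 12·t ≡ 3 − 7 = -4 (mod 4).
    Divide the congruence (and modulus) by g = 4: 3·t ≡ -1 (mod 1).
    Modulo 1 every t works; take t = 0.
    Then x = 7 + 12·0 = 7, valid modulo lcm(12, 4) = 12: x ≡ 7 (mod 12).
Verify: 7 mod 6 = 1, 7 mod 12 = 7, 7 mod 4 = 3.

x ≡ 7 (mod 12).


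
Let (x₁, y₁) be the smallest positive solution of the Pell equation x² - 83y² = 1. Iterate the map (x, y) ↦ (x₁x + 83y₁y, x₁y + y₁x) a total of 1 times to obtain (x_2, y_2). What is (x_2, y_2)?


Step 1: Find the fundamental solution (x₁, y₁) of x² - 83y² = 1.
  Expand √83 as a continued fraction. a₀ = ⌊√83⌋ = 9; iterate m_{k+1} = d_k·a_k − m_k, d_{k+1} = (83 − m_{k+1}²)/d_k, a_{k+1} = ⌊(a₀ + m_{k+1})/d_{k+1}⌋ (starting m₀ = 0, d₀ = 1), with convergents p_k = a_k·p_{k-1} + p_{k-2}, q_k = a_k·q_{k-1} + q_{k-2} (p₋₁ = 1, q₋₁ = 0):
  k = 0: a₀ = 9; p₀/q₀ = 9/1; p₀² − 83·q₀² = 81 − 83 = -2.
  k = 1: m = 9, d = 2, a = ⌊(9 + 9)/2⌋ = 9; p/q = (9·9 + 1)/(9·1 + 0) = 82/9; p² − 83·q² = 6724 − 6723 = 1.
  The first convergent with p² − 83·q² = 1 gives the fundamental solution (x₁, y₁) = (82, 9).
Step 2: Apply the recurrence (x_{n+1}, y_{n+1}) = (x₁x_n + 83y₁y_n, x₁y_n + y₁x_n) repeatedly.
  From (x_1, y_1) = (82, 9): x_2 = 82·82 + 83·9·9 = 13447; y_2 = 82·9 + 9·82 = 1476.
Step 3: Verify x_2² - 83·y_2² = 180821809 - 180821808 = 1 (should be 1). ✓

(x_1, y_1) = (82, 9); (x_2, y_2) = (13447, 1476).


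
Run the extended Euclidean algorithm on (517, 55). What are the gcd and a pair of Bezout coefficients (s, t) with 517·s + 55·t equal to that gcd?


Euclidean algorithm on (517, 55) — divide until remainder is 0:
  517 = 9 · 55 + 22
  55 = 2 · 22 + 11
  22 = 2 · 11 + 0
gcd(517, 55) = 11.
Track Bezout coefficients alongside the remainders: start with r₀ = 517 = a·1 + b·0 (s = 1, t = 0) and r₁ = 55 = a·0 + b·1 (s = 0, t = 1); each new remainder r_{k+1} = r_{k-1} − q_k·r_k inherits s_{k+1} = s_{k-1} − q_k·s_k, t_{k+1} = t_{k-1} − q_k·t_k, so r_k = a·s_k + b·t_k at every step:
  q = 9: r = 22, s = 1 − 9·0 = 1, t = 0 − 9·1 = -9  (check: 517·1 + 55·(-9) = 22)
  q = 2: r = 11, s = 0 − 2·1 = -2, t = 1 − 2·(-9) = 19  (check: 517·(-2) + 55·19 = 11)
The row with r = 11 (the gcd) gives the Bezout coefficients s = -2, t = 19.
Result: 517 · (-2) + 55 · (19) = 11.

gcd(517, 55) = 11; s = -2, t = 19 (check: 517·(-2) + 55·19 = 11).


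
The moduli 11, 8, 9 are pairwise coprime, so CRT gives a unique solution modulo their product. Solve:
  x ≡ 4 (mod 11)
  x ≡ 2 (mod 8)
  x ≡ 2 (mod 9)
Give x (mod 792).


Moduli 11, 8, 9 are pairwise coprime; by CRT there is a unique solution modulo M = 11 · 8 · 9 = 792.
Solve pairwise, accumulating the modulus:
  Start with x ≡ 4 (mod 11).
  Combine with x ≡ 2 (mod 8): since gcd(11, 8) = 1, we get a unique residue mod 88.
    Write x = 4 + 11·t and substitute into x ≡ 2 (mod 8): 11·t ≡ 2 − 4 = -2 (mod 8).
    Reduce coefficients mod 8: 3·t ≡ 6 (mod 8).
    The inverse of 3 mod 8 is 3 (since 3·3 = 9 = 1·8 + 1), so t ≡ 3·6 = 18 ≡ 2 (mod 8).
    Then x = 4 + 11·2 = 26, valid modulo lcm(11, 8) = 88: x ≡ 26 (mod 88).
  Combine with x ≡ 2 (mod 9): since gcd(88, 9) = 1, we get a unique residue mod 792.
    Write x = 26 + 88·t and substitute into x ≡ 2 (mod 9): 88·t ≡ 2 − 26 = -24 (mod 9).
    Reduce coefficients mod 9: 7·t ≡ 3 (mod 9).
    The inverse of 7 mod 9 is 4 (since 7·4 = 28 = 3·9 + 1), so t ≡ 4·3 = 12 ≡ 3 (mod 9).
    Then x = 26 + 88·3 = 290, valid modulo lcm(88, 9) = 792: x ≡ 290 (mod 792).
Verify: 290 mod 11 = 4 ✓, 290 mod 8 = 2 ✓, 290 mod 9 = 2 ✓.

x ≡ 290 (mod 792).


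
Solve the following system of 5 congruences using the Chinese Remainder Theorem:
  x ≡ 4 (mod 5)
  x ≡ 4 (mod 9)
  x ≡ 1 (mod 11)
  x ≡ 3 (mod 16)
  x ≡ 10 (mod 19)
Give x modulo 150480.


Product of moduli M = 5 · 9 · 11 · 16 · 19 = 150480.
Merge one congruence at a time:
  Start: x ≡ 4 (mod 5).
  Combine with x ≡ 4 (mod 9); new modulus lcm = 45.
    Write x = 4 + 5·t and substitute into x ≡ 4 (mod 9): 5·t ≡ 4 − 4 = 0 (mod 9).
    The inverse of 5 mod 9 is 2 (since 5·2 = 10 = 1·9 + 1), so t ≡ 2·0 = 0 ≡ 0 (mod 9).
    Then x = 4 + 5·0 = 4, valid modulo lcm(5, 9) = 45: x ≡ 4 (mod 45).
  Combine with x ≡ 1 (mod 11); new modulus lcm = 495.
    Write x = 4 + 45·t and substitute into x ≡ 1 (mod 11): 45·t ≡ 1 − 4 = -3 (mod 11).
    Reduce coefficients mod 11: 1·t ≡ 8 (mod 11).
    So t ≡ 8 (mod 11).
    Then x = 4 + 45·8 = 364, valid modulo lcm(45, 11) = 495: x ≡ 364 (mod 495).
  Combine with x ≡ 3 (mod 16); new modulus lcm = 7920.
    Write x = 364 + 495·t and substitute into x ≡ 3 (mod 16): 495·t ≡ 3 − 364 = -361 (mod 16).
    Reduce coefficients mod 16: 15·t ≡ 7 (mod 16).
    The inverse of 15 mod 16 is 15 (since 15·15 = 225 = 14·16 + 1), so t ≡ 15·7 = 105 ≡ 9 (mod 16).
    Then x = 364 + 495·9 = 4819, valid modulo lcm(495, 16) = 7920: x ≡ 4819 (mod 7920).
  Combine with x ≡ 10 (mod 19); new modulus lcm = 150480.
    Write x = 4819 + 7920·t and substitute into x ≡ 10 (mod 19): 7920·t ≡ 10 − 4819 = -4809 (mod 19).
    Reduce coefficients mod 19: 16·t ≡ 17 (mod 19).
    The inverse of 16 mod 19 is 6 (since 16·6 = 96 = 5·19 + 1), so t ≡ 6·17 = 102 ≡ 7 (mod 19).
    Then x = 4819 + 7920·7 = 60259, valid modulo lcm(7920, 19) = 150480: x ≡ 60259 (mod 150480).
Verify against each original: 60259 mod 5 = 4, 60259 mod 9 = 4, 60259 mod 11 = 1, 60259 mod 16 = 3, 60259 mod 19 = 10.

x ≡ 60259 (mod 150480).


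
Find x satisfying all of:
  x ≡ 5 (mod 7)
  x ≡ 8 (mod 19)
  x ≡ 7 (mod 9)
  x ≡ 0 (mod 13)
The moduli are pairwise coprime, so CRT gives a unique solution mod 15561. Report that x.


Product of moduli M = 7 · 19 · 9 · 13 = 15561.
Merge one congruence at a time:
  Start: x ≡ 5 (mod 7).
  Combine with x ≡ 8 (mod 19); new modulus lcm = 133.
    Write x = 5 + 7·t and substitute into x ≡ 8 (mod 19): 7·t ≡ 8 − 5 = 3 (mod 19).
    The inverse of 7 mod 19 is 11 (since 7·11 = 77 = 4·19 + 1), so t ≡ 11·3 = 33 ≡ 14 (mod 19).
    Then x = 5 + 7·14 = 103, valid modulo lcm(7, 19) = 133: x ≡ 103 (mod 133).
  Combine with x ≡ 7 (mod 9); new modulus lcm = 1197.
    Write x = 103 + 133·t and substitute into x ≡ 7 (mod 9): 133·t ≡ 7 − 103 = -96 (mod 9).
    Reduce coefficients mod 9: 7·t ≡ 3 (mod 9).
    The inverse of 7 mod 9 is 4 (since 7·4 = 28 = 3·9 + 1), so t ≡ 4·3 = 12 ≡ 3 (mod 9).
    Then x = 103 + 133·3 = 502, valid modulo lcm(133, 9) = 1197: x ≡ 502 (mod 1197).
  Combine with x ≡ 0 (mod 13); new modulus lcm = 15561.
    Write x = 502 + 1197·t and substitute into x ≡ 0 (mod 13): 1197·t ≡ 0 − 502 = -502 (mod 13).
    Reduce coefficients mod 13: 1·t ≡ 5 (mod 13).
    So t ≡ 5 (mod 13).
    Then x = 502 + 1197·5 = 6487, valid modulo lcm(1197, 13) = 15561: x ≡ 6487 (mod 15561).
Verify against each original: 6487 mod 7 = 5, 6487 mod 19 = 8, 6487 mod 9 = 7, 6487 mod 13 = 0.

x ≡ 6487 (mod 15561).
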